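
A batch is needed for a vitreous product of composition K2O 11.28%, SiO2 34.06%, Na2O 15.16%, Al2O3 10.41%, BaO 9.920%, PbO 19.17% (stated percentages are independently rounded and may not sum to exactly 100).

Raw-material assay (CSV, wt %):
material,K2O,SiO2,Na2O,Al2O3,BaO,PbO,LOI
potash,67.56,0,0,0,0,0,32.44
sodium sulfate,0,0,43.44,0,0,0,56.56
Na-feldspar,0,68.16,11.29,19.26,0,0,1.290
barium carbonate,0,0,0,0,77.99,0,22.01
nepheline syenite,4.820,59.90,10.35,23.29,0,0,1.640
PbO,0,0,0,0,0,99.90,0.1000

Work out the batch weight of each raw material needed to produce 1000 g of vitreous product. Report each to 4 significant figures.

Batch per 1000 g vitreous product:
  potash: 158.2 g
  sodium sulfate: 217.9 g
  Na-feldspar: 391.2 g
  barium carbonate: 127.2 g
  nepheline syenite: 123.5 g
  PbO: 191.9 g
Total batch = 1210 g; LOI loss = 209.8 g; yield = 82.66%

The working math maintains full float precision end to end — rounding to four significant figures applies to every in-between result as printed; exactly one rounding lands on every reported number; derived quantities, which include LOI, glass mass, the totals, the six compositions, the yield, are recomputed in exact precision, as written in problem or answer, from the weighed amounts on 1000 g of glass.
The oxide mass targets at 1000 g vitreous product:
  K2O: 11.28% × 1000 = 112.8 g
  SiO2: 34.06% × 1000 = 340.6 g
  Na2O: 15.16% × 1000 = 151.6 g
  Al2O3: 10.41% × 1000 = 104.1 g
  BaO: 9.920% × 1000 = 99.20 g
  PbO: 19.17% × 1000 = 191.7 g
Balance tally, oxide-wise, with the batch weights as given, versus the basis set out (target by target, the sums agree within answer rounding):
  K2O: 158.2·0.6756 + 123.5·0.04820 = 112.8 g (target 112.8 g)
  SiO2: 391.2·0.6816 + 123.5·0.5990 = 340.6 g (target 340.6 g)
  Na2O: 217.9·0.4344 + 391.2·0.1129 + 123.5·0.1035 = 151.6 g (target 151.6 g)
  Al2O3: 391.2·0.1926 + 123.5·0.2329 = 104.1 g (target 104.1 g)
  BaO: 127.2·0.7799 = 99.20 g (target 99.20 g)
  PbO: 191.9·0.9990 = 191.7 g (target 191.7 g)
Glass-mass closure: net batch after ignition = 1000 g (the targets, summed, come to 1000 g; stated basis 1000 g — a pure rounding effect).
Batch total: Σ batch = 1210 g; Σ batch·LOI gives LOI loss = 209.8 g; yield: glass divided by total = 82.66%.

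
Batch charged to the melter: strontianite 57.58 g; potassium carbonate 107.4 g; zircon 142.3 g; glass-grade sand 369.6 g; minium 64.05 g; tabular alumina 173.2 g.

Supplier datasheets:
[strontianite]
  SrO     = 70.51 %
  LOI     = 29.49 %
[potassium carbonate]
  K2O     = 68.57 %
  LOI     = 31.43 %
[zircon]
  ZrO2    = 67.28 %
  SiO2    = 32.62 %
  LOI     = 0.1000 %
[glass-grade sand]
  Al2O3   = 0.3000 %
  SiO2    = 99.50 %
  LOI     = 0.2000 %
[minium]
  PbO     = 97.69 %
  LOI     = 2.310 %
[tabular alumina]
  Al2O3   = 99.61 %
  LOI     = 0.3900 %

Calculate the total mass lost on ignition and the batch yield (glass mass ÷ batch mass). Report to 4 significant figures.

LOI loss = 53.77 g; glass = 860.4 g; yield = 94.12%

Full precision is maintained throughout. Mid-chain values are displayed, rounded to four significant figures, on the page; exactly one rounding lands on each reported number; the derived quantities (the totals, LOI, yield, glass mass, six oxide percentages) are re-derived from the weighed amounts for 860.4 g of glass at full precision exactly as printed in either problem or answer.
Loss on ignition, line by line:
  strontianite: 57.58 × 0.2949 = 16.98 g
  potassium carbonate: 107.4 × 0.3143 = 33.76 g
  zircon: 142.3 × 0.001000 = 0.1423 g
  glass-grade sand: 369.6 × 0.002000 = 0.7392 g
  minium: 64.05 × 0.02310 = 1.480 g
  tabular alumina: 173.2 × 0.003900 = 0.6755 g
Total LOI = 53.77 g
Glass = batch − LOI = 914.1 − 53.77 = 860.4 g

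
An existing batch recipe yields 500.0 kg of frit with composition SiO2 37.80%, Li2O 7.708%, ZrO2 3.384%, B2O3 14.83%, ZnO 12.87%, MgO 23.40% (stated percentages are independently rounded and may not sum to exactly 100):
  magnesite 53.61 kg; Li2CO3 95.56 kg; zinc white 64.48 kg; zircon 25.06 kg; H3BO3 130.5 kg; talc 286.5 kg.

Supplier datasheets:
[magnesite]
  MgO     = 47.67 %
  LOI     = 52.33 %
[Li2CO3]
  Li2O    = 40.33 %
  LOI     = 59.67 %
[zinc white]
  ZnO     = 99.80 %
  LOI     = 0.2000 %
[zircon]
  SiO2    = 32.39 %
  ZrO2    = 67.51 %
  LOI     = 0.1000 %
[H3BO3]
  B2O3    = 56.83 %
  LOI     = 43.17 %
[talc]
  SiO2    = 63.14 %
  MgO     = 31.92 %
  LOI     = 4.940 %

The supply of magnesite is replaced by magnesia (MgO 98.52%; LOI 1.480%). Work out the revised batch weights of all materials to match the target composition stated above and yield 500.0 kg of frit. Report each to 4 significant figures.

Revised batch per 500.0 kg frit:
  magnesia: 25.94 kg
  Li2CO3: 95.56 kg
  zinc white: 64.48 kg
  zircon: 25.06 kg
  H3BO3: 130.5 kg
  talc: 286.5 kg
Total batch = 628.0 kg; LOI loss = 128.0 kg

Working values appear with 4-significant-digit rounding on the page. The whole derivation holds full precision through the solve. Exactly one rounding is applied to every reported figure — derived quantities, which include the totals, the yield, the six compositions, ignition loss, net glass mass, are recomputed in full float precision, as quoted within the question or the answer, from the weighed amounts for 500.0 kg of glass.
The oxide mass targets at 500.0 kg frit:
  SiO2: 37.80% × 500.0 = 189.0 kg
  Li2O: 7.708% × 500.0 = 38.54 kg
  ZrO2: 3.384% × 500.0 = 16.92 kg
  B2O3: 14.83% × 500.0 = 74.15 kg
  ZnO: 12.87% × 500.0 = 64.35 kg
  MgO: 23.40% × 500.0 = 117.0 kg
Per-oxide balance check with the batch weights as given, per the basis as stated (target by target, the sums agree net of answer rounding effects):
  SiO2: 25.06·0.3239 + 286.5·0.6314 = 189.0 kg (target 189.0 kg)
  Li2O: 95.56·0.4033 = 38.54 kg (target 38.54 kg)
  ZrO2: 25.06·0.6751 = 16.92 kg (target 16.92 kg)
  B2O3: 130.5·0.5683 = 74.16 kg (target 74.15 kg)
  ZnO: 64.48·0.9980 = 64.35 kg (target 64.35 kg)
  MgO: 25.94·0.9852 + 286.5·0.3192 = 117.0 kg (target 117.0 kg)
Glass-mass closure: Σ batch − LOI loss = 500.0 kg (the targets, summed, come to 500.0 kg; basis as stated: 500.0 kg — a pure rounding effect).
Adding the batch up: Σ batch = 628.0 kg; Σ batch·LOI gives LOI loss = 128.0 kg; the yield ratio, glass ÷ batch: 79.61%.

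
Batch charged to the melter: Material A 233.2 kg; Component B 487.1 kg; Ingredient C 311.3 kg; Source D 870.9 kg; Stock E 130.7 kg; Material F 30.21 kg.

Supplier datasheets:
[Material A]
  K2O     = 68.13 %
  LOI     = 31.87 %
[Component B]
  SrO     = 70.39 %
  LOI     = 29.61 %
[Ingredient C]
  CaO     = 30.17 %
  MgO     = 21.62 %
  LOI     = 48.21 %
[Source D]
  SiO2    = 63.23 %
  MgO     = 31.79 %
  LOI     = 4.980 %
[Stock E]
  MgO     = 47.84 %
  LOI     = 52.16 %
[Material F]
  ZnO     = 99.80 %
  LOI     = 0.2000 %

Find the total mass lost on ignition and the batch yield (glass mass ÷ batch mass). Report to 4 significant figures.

Full precision is maintained at every stage; working values are shown, with 4-significant-figure rounding, within the worked lines. A single rounding yields every reported value; derived quantities (six oxide percentages, ignition loss, yield, net glass mass, totals) are carried starting from the weights at 1583 kg of glass in exact precision exactly as printed in question or answer.
Per-material ignition loss:
  Material A: 233.2 × 0.3187 = 74.32 kg
  Component B: 487.1 × 0.2961 = 144.2 kg
  Ingredient C: 311.3 × 0.4821 = 150.1 kg
  Source D: 870.9 × 0.04980 = 43.37 kg
  Stock E: 130.7 × 0.5216 = 68.17 kg
  Material F: 30.21 × 0.002000 = 0.06042 kg
Total LOI = 480.2 kg
Glass = batch − LOI = 2063 − 480.2 = 1583 kg

LOI loss = 480.2 kg; glass = 1583 kg; yield = 76.73%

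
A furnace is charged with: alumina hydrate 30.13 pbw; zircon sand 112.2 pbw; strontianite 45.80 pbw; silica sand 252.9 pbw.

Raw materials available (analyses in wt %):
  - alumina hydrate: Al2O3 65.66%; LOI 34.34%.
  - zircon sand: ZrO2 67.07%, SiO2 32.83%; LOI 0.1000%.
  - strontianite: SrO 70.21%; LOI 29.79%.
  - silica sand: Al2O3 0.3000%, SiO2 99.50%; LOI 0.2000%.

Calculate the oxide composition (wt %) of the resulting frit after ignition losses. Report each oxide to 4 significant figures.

The whole derivation holds full float precision end to end — values along the way appear, with 4-significant-figure rounding, in the working. Each reported number takes a single rounding; derived quantities, which include ignition loss, totals, the yield, four oxide percentages, glass mass, are rebuilt at exact precision, as set out in the question or the answer, from the weighed amounts for 416.4 pbw of glass.
What the batch supplies per oxide:
  ZrO2: 112.2·0.6707 = 75.25 pbw
  Al2O3: 30.13·0.6566 + 252.9·0.003000 = 20.54 pbw
  SiO2: 112.2·0.3283 + 252.9·0.9950 = 288.5 pbw
  SrO: 45.80·0.7021 = 32.16 pbw
LOI: 30.13·0.3434 + 112.2·0.001000 + 45.80·0.2979 + 252.9·0.002000 = 24.61 pbw
Glass mass = batch − LOI = 441.0 − 24.61 = 416.4 pbw (= Σ oxide masses)
wt % = oxide mass / glass mass × 100

Glass mass = 416.4 pbw (batch 441.0 − LOI 24.61).
Composition: ZrO2 18.07%, Al2O3 4.933%, SiO2 69.27%, SrO 7.722%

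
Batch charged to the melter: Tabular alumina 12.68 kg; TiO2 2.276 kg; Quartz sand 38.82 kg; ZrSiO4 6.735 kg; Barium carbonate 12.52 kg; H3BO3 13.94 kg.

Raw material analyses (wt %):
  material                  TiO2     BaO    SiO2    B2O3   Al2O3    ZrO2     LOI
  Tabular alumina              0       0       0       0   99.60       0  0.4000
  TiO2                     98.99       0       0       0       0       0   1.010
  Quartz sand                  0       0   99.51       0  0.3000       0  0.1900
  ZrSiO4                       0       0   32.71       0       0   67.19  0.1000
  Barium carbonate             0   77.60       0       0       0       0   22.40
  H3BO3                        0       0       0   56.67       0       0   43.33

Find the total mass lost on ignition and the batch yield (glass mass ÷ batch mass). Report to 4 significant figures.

The working math carries exact precision at every stage. The intermediate values appear, with 4-significant-digit rounding, as written; a single rounding completes each reported number. Derived quantities (totals, net glass mass, the six compositions, the yield, ignition loss) are carried starting from the weights on 77.97 kg of glass in full float precision as quoted within either problem or answer.
Material-by-material LOI:
  Tabular alumina: 12.68 × 0.004000 = 0.05072 kg
  TiO2: 2.276 × 0.01010 = 0.02299 kg
  Quartz sand: 38.82 × 0.001900 = 0.07376 kg
  ZrSiO4: 6.735 × 0.001000 = 0.006735 kg
  Barium carbonate: 12.52 × 0.2240 = 2.804 kg
  H3BO3: 13.94 × 0.4333 = 6.040 kg
Total LOI = 8.999 kg
Glass = batch − LOI = 86.97 − 8.999 = 77.97 kg

LOI loss = 8.999 kg; glass = 77.97 kg; yield = 89.65%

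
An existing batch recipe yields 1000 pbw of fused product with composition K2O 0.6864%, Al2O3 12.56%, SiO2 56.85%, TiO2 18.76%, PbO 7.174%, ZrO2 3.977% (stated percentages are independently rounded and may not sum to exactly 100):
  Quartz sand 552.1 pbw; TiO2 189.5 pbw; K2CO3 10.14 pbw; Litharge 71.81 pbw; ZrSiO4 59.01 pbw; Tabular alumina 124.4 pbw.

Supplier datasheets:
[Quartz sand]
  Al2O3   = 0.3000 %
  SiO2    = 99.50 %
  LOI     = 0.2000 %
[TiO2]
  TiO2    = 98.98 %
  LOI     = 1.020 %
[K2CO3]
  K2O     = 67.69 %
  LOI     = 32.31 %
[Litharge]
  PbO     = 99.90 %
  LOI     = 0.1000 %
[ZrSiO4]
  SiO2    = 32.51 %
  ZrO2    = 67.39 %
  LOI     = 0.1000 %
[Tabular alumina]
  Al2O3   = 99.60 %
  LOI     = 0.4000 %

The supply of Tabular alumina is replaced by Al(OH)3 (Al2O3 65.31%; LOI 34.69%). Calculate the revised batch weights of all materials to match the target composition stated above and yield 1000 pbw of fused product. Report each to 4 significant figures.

The intermediate values appear rounded off to 4 significant figures within the worked lines. The working math carries full float precision in all steps. Each reported result is rounded a single time — the derived quantities (totals, net glass mass, LOI, the yield, six oxide percentages) are recomputed from the batch weights on 1000 pbw of glass in exact precision, as they appear in problem or answer.
Oxide-by-oxide targets in 1000 pbw fused product:
  K2O: 0.6864% × 1000 = 6.864 pbw
  Al2O3: 12.56% × 1000 = 125.6 pbw
  SiO2: 56.85% × 1000 = 568.5 pbw
  TiO2: 18.76% × 1000 = 187.6 pbw
  PbO: 7.174% × 1000 = 71.74 pbw
  ZrO2: 3.977% × 1000 = 39.77 pbw
Balance tally, oxide-wise, given the weights on record, against the basis in use (sums match the target masses within answer rounding):
  K2O: 10.14·0.6769 = 6.864 pbw (target 6.864 pbw)
  Al2O3: 552.1·0.003000 + 189.8·0.6531 = 125.6 pbw (target 125.6 pbw)
  SiO2: 552.1·0.9950 + 59.01·0.3251 = 568.5 pbw (target 568.5 pbw)
  TiO2: 189.5·0.9898 = 187.6 pbw (target 187.6 pbw)
  PbO: 71.81·0.9990 = 71.74 pbw (target 71.74 pbw)
  ZrO2: 59.01·0.6739 = 39.77 pbw (target 39.77 pbw)
Consistency of the glass mass: Σ batch − LOI loss = 1000 pbw (the Σ of target masses is 1000 pbw; versus the stated basis of 1000 pbw — differing by rounding only).
Batch total: Σ batch = 1072 pbw; loss to ignition Σ batch·LOI = 72.29 pbw; yield, glass over the total, = 93.26%.

Revised batch per 1000 pbw fused product:
  Quartz sand: 552.1 pbw
  TiO2: 189.5 pbw
  K2CO3: 10.14 pbw
  Litharge: 71.81 pbw
  ZrSiO4: 59.01 pbw
  Al(OH)3: 189.8 pbw
Total batch = 1072 pbw; LOI loss = 72.29 pbw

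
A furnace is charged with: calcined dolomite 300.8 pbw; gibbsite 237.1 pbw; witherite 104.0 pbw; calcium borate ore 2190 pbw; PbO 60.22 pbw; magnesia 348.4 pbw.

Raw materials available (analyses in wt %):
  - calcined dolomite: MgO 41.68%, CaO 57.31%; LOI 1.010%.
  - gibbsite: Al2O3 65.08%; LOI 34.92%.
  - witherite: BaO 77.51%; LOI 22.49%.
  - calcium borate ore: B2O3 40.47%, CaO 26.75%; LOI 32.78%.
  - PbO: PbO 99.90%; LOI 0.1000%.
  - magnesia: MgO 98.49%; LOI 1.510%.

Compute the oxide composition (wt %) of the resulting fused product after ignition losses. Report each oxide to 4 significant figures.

Glass mass = 2408 pbw (batch 3241 − LOI 832.4).
Composition: MgO 19.46%, BaO 3.347%, PbO 2.498%, B2O3 36.80%, Al2O3 6.408%, CaO 31.49%

In-progress results are shown (rounded to four significant figures) in the working — every computation carries exact precision at every stage — every reported figure is rounded exactly once. The derived quantities (yield, net glass mass, ignition loss, totals, six oxide percentages) are re-derived in full precision using the weight values per 2408 pbw of glass exactly as shown in the problem or answer text.
Mass of each oxide from the mix:
  MgO: 300.8·0.4168 + 348.4·0.9849 = 468.5 pbw
  BaO: 104.0·0.7751 = 80.61 pbw
  PbO: 60.22·0.9990 = 60.16 pbw
  B2O3: 2190·0.4047 = 886.3 pbw
  Al2O3: 237.1·0.6508 = 154.3 pbw
  CaO: 300.8·0.5731 + 2190·0.2675 = 758.2 pbw
LOI: 300.8·0.01010 + 237.1·0.3492 + 104.0·0.2249 + 2190·0.3278 + 60.22·0.001000 + 348.4·0.01510 = 832.4 pbw
The glass mass, total less LOI, = 3241 − 832.4 = 2408 pbw (consistent with Σ oxide mass)
oxide / glass × 100 gives the wt %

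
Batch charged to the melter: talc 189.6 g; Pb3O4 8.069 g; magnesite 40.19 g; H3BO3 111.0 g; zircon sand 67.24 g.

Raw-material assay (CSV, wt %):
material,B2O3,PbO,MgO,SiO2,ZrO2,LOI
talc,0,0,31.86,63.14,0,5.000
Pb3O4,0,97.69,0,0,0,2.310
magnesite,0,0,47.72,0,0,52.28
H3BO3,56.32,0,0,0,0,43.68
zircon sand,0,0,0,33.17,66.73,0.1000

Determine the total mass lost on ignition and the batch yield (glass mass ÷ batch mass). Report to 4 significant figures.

Each numeric step holds exact precision at each step. In-progress results are shown, rounded to four significant figures, within the worked lines. Each reported number takes a single rounding — derived quantities (yield, totals, the five compositions, net glass mass, ignition loss) are rebuilt using the weight values on 336.9 g of glass at full precision, as quoted within the problem or the answer.
Each material's LOI contribution:
  talc: 189.6 × 0.05000 = 9.480 g
  Pb3O4: 8.069 × 0.02310 = 0.1864 g
  magnesite: 40.19 × 0.5228 = 21.01 g
  H3BO3: 111.0 × 0.4368 = 48.48 g
  zircon sand: 67.24 × 0.001000 = 0.06724 g
Total LOI = 79.23 g
Glass = batch − LOI = 416.1 − 79.23 = 336.9 g

LOI loss = 79.23 g; glass = 336.9 g; yield = 80.96%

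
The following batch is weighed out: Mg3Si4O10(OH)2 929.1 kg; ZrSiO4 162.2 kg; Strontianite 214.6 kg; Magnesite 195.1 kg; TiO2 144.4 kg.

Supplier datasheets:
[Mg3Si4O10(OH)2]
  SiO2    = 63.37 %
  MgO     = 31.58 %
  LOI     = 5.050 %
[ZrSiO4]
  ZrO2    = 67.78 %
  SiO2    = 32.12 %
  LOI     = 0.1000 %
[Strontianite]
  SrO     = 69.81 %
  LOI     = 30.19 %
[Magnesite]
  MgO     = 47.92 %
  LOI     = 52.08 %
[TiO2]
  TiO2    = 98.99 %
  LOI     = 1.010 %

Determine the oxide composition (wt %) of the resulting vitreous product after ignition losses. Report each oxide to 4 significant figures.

Full float precision is kept from first step to last — intermediates appear (rounded to 4 significant figures) within the worked lines. Every reported number undergoes a single rounding; the derived quantities (ignition loss, the totals, net glass mass, the yield, the five compositions) are recomputed at full float precision from the weighed amounts at 1430 kg of glass as they appear in question or answer.
What the batch supplies per oxide:
  ZrO2: 162.2·0.6778 = 109.9 kg
  TiO2: 144.4·0.9899 = 142.9 kg
  SiO2: 929.1·0.6337 + 162.2·0.3212 = 640.9 kg
  MgO: 929.1·0.3158 + 195.1·0.4792 = 386.9 kg
  SrO: 214.6·0.6981 = 149.8 kg
LOI: 929.1·0.05050 + 162.2·0.001000 + 214.6·0.3019 + 195.1·0.5208 + 144.4·0.01010 = 214.9 kg
Glass = total batch minus LOI = 1645 − 214.9 = 1430 kg (matching Σ of the oxides)
oxide / glass × 100 gives the wt %

Glass mass = 1430 kg (batch 1645 − LOI 214.9).
Composition: ZrO2 7.686%, TiO2 9.993%, SiO2 44.80%, MgO 27.05%, SrO 10.47%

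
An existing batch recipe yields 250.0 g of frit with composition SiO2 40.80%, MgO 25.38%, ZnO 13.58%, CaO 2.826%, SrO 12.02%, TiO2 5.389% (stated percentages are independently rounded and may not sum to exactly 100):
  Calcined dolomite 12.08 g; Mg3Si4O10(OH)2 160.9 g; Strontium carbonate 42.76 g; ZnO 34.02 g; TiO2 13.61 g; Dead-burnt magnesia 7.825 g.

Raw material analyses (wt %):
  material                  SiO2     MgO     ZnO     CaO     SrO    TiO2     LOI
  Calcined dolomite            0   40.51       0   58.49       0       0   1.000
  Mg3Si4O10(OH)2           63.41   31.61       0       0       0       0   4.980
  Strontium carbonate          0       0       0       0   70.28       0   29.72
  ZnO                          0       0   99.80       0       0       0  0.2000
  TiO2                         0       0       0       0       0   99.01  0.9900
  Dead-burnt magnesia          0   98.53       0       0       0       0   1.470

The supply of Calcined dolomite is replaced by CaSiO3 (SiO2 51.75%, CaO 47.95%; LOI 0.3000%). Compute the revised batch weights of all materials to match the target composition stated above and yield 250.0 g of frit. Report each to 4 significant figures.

Revised batch per 250.0 g frit:
  CaSiO3: 14.73 g
  Mg3Si4O10(OH)2: 148.8 g
  Strontium carbonate: 42.76 g
  ZnO: 34.02 g
  TiO2: 13.61 g
  Dead-burnt magnesia: 16.65 g
Total batch = 270.6 g; LOI loss = 20.61 g

Exact precision is carried all the way through. The intermediate values are shown (rounded to 4 significant digits) within the worked lines. A single rounding yields every reported number — all derived quantities (yield, totals, glass mass, ignition loss, six oxide percentages) are rebuilt at exact precision from the weighed amounts at 250.0 g of glass, as quoted within the question or the answer.
Oxide-by-oxide targets in 250.0 g frit:
  SiO2: 40.80% × 250.0 = 102.0 g
  MgO: 25.38% × 250.0 = 63.45 g
  ZnO: 13.58% × 250.0 = 33.95 g
  CaO: 2.826% × 250.0 = 7.065 g
  SrO: 12.02% × 250.0 = 30.05 g
  TiO2: 5.389% × 250.0 = 13.47 g
Verifying the oxide balance from the weights as reported, per the basis as stated (sums match the target masses net of answer rounding effects):
  SiO2: 14.73·0.5175 + 148.8·0.6341 = 102.0 g (target 102.0 g)
  MgO: 148.8·0.3161 + 16.65·0.9853 = 63.44 g (target 63.45 g)
  ZnO: 34.02·0.9980 = 33.95 g (target 33.95 g)
  CaO: 14.73·0.4795 = 7.063 g (target 7.065 g)
  SrO: 42.76·0.7028 = 30.05 g (target 30.05 g)
  TiO2: 13.61·0.9901 = 13.48 g (target 13.47 g)
Glass-mass sanity pass: total batch − LOI = 250.0 g (the Σ of target masses is 250.0 g; stated basis 250.0 g — rounding explains the deltas).
Adding the batch up: Σ batch = 270.6 g; Σ batch·LOI gives LOI loss = 20.61 g; yield, glass over the total, = 92.38%.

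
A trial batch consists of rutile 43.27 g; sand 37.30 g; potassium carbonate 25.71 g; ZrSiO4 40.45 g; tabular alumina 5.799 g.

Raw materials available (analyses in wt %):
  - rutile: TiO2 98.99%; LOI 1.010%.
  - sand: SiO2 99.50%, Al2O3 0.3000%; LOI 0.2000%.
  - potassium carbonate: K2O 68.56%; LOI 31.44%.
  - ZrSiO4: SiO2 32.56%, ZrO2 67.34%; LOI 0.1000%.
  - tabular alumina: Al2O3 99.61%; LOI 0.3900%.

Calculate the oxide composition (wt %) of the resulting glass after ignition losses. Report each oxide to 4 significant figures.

The intermediate values are displayed rounded to four significant digits within the worked lines. The working math holds full float precision in every operation. Each reported result takes exactly one rounding — the derived quantities are carried in full precision (the five compositions, totals, net glass mass, the yield, LOI) from the batch weights for 143.9 g of glass, precisely as stated by problem or answer.
Per-oxide mass from batch:
  K2O: 25.71·0.6856 = 17.63 g
  SiO2: 37.30·0.9950 + 40.45·0.3256 = 50.28 g
  Al2O3: 37.30·0.003000 + 5.799·0.9961 = 5.888 g
  TiO2: 43.27·0.9899 = 42.83 g
  ZrO2: 40.45·0.6734 = 27.24 g
LOI: 43.27·0.01010 + 37.30·0.002000 + 25.71·0.3144 + 40.45·0.001000 + 5.799·0.003900 = 8.658 g
Net of LOI, the glass mass = 152.5 − 8.658 = 143.9 g (the oxide masses sum to this)
wt %: oxide over glass, times 100

Glass mass = 143.9 g (batch 152.5 − LOI 8.658).
Composition: K2O 12.25%, SiO2 34.95%, Al2O3 4.093%, TiO2 29.77%, ZrO2 18.93%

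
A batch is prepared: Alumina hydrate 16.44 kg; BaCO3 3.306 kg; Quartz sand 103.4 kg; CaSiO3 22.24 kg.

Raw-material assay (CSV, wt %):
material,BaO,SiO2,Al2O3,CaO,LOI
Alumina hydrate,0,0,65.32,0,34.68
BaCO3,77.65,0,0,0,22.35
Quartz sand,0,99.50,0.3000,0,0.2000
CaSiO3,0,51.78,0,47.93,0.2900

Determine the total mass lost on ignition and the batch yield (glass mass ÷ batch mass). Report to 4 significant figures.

LOI loss = 6.712 kg; glass = 138.7 kg; yield = 95.38%

Every computation carries full float precision end to end. Working values appear with 4-significant-digit rounding between the steps; every reported figure includes exactly one rounding. All derived quantities, including glass mass, totals, four oxide percentages, LOI, yield, are re-derived from the batch weights per 138.7 kg of glass at full float precision, exactly as printed in the problem or the answer.
Loss on ignition, line by line:
  Alumina hydrate: 16.44 × 0.3468 = 5.701 kg
  BaCO3: 3.306 × 0.2235 = 0.7389 kg
  Quartz sand: 103.4 × 0.002000 = 0.2068 kg
  CaSiO3: 22.24 × 0.002900 = 0.06450 kg
Total LOI = 6.712 kg
Glass = batch − LOI = 145.4 − 6.712 = 138.7 kg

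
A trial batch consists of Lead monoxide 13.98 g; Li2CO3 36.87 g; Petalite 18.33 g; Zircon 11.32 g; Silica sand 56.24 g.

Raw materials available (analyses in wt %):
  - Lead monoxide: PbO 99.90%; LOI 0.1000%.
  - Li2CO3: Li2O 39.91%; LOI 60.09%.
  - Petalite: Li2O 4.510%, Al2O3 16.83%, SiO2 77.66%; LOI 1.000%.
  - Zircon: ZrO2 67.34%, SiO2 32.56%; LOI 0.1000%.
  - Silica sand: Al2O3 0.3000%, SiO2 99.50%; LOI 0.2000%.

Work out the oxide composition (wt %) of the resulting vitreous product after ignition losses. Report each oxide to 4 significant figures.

The whole derivation holds full precision at all times. Mid-chain values appear, with 4-significant-digit rounding, between the steps. Exactly one rounding goes into every reported number. Derived quantities are computed in full precision (LOI, five oxide percentages, the yield, totals, net glass mass) from the batch weights on 114.3 g of glass precisely as stated by the problem or the answer.
Per-oxide mass from batch:
  PbO: 13.98·0.9990 = 13.97 g
  Li2O: 36.87·0.3991 + 18.33·0.04510 = 15.54 g
  ZrO2: 11.32·0.6734 = 7.623 g
  Al2O3: 18.33·0.1683 + 56.24·0.003000 = 3.254 g
  SiO2: 18.33·0.7766 + 11.32·0.3256 + 56.24·0.9950 = 73.88 g
LOI: 13.98·0.001000 + 36.87·0.6009 + 18.33·0.01000 + 11.32·0.001000 + 56.24·0.002000 = 22.48 g
Glass mass = batch − LOI = 136.7 − 22.48 = 114.3 g (the oxide masses sum to this)
percent share: oxide ÷ glass, ×100

Glass mass = 114.3 g (batch 136.7 − LOI 22.48).
Composition: PbO 12.22%, Li2O 13.60%, ZrO2 6.671%, Al2O3 2.847%, SiO2 64.66%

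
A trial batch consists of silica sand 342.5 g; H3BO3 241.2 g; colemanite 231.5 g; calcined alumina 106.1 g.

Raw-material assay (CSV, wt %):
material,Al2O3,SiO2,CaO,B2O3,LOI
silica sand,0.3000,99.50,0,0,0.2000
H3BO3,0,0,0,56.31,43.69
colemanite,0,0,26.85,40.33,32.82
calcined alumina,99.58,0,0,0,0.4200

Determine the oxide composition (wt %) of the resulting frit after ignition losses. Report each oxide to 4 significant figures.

All arithmetic carries exact precision from start to finish. Values along the way are shown, rounded to 4 significant digits, on the page — each reported figure is rounded only once — derived quantities, including net glass mass, the four compositions, LOI, the yield, totals, are recomputed using the weight values on 738.8 g of glass in exact precision as given in the problem or answer text.
What the batch supplies per oxide:
  Al2O3: 342.5·0.003000 + 106.1·0.9958 = 106.7 g
  SiO2: 342.5·0.9950 = 340.8 g
  CaO: 231.5·0.2685 = 62.16 g
  B2O3: 241.2·0.5631 + 231.5·0.4033 = 229.2 g
LOI: 342.5·0.002000 + 241.2·0.4369 + 231.5·0.3282 + 106.1·0.004200 = 182.5 g
Glass mass = batch − LOI = 921.3 − 182.5 = 738.8 g (matching Σ of the oxides)
oxide / glass × 100 gives the wt %

Glass mass = 738.8 g (batch 921.3 − LOI 182.5).
Composition: Al2O3 14.44%, SiO2 46.13%, CaO 8.413%, B2O3 31.02%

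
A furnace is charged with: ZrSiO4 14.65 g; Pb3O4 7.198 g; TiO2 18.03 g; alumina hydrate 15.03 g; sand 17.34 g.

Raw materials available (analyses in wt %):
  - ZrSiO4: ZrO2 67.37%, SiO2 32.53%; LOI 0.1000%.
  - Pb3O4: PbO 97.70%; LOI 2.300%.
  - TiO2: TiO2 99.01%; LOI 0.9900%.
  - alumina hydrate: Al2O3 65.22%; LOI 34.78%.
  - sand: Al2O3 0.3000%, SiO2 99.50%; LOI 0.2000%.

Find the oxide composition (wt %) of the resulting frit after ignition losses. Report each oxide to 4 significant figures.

Full float precision is kept through every step. Intermediates are shown with 4-significant-digit rounding across the worked steps; each reported number takes exactly one rounding — the derived quantities are rebuilt starting from the weights at 66.63 g of glass in full precision (yield, net glass mass, five oxide percentages, LOI, the totals), as quoted within the problem or the answer.
Per-oxide mass from batch:
  PbO: 7.198·0.9770 = 7.032 g
  ZrO2: 14.65·0.6737 = 9.870 g
  TiO2: 18.03·0.9901 = 17.85 g
  Al2O3: 15.03·0.6522 + 17.34·0.003000 = 9.855 g
  SiO2: 14.65·0.3253 + 17.34·0.9950 = 22.02 g
LOI: 14.65·0.001000 + 7.198·0.02300 + 18.03·0.009900 + 15.03·0.3478 + 17.34·0.002000 = 5.621 g
Net of LOI, the glass mass = 72.25 − 5.621 = 66.63 g (consistent with Σ oxide mass)
each wt % is 100 × oxide ÷ glass

Glass mass = 66.63 g (batch 72.25 − LOI 5.621).
Composition: PbO 10.55%, ZrO2 14.81%, TiO2 26.79%, Al2O3 14.79%, SiO2 33.05%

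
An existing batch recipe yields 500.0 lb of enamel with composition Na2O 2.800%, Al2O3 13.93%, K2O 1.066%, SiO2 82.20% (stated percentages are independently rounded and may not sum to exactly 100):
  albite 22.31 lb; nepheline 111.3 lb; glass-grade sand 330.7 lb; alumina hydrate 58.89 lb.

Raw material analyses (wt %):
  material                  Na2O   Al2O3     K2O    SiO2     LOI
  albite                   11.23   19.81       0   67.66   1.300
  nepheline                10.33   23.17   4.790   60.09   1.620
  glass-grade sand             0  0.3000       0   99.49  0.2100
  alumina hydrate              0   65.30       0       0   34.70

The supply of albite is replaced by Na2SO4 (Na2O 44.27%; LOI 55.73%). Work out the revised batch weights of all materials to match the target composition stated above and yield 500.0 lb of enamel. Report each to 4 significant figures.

Revised batch per 500.0 lb enamel:
  Na2SO4: 5.659 lb
  nepheline: 111.3 lb
  glass-grade sand: 345.9 lb
  alumina hydrate: 65.59 lb
Total batch = 528.4 lb; LOI loss = 28.44 lb

Every computation maintains full float precision at every stage; working values are shown with 4-significant-digit rounding on the page. Every reported number is rounded a single time — all derived quantities, which include glass mass, the totals, the four compositions, the yield, ignition loss, are computed at full float precision, as they appear in the problem or answer text, using the weight values on 500.0 lb of glass.
Oxide-by-oxide targets in 500.0 lb enamel:
  Na2O: 2.800% × 500.0 = 14.00 lb
  Al2O3: 13.93% × 500.0 = 69.65 lb
  K2O: 1.066% × 500.0 = 5.330 lb
  SiO2: 82.20% × 500.0 = 411.0 lb
Checking each oxide sum on the weights just shown, for the quoted basis mass (each sum matches its target mass up to rounding of the answer):
  Na2O: 5.659·0.4427 + 111.3·0.1033 = 14.00 lb (target 14.00 lb)
  Al2O3: 111.3·0.2317 + 345.9·0.003000 + 65.59·0.6530 = 69.66 lb (target 69.65 lb)
  K2O: 111.3·0.04790 = 5.331 lb (target 5.330 lb)
  SiO2: 111.3·0.6009 + 345.9·0.9949 = 411.0 lb (target 411.0 lb)
Mass balance on the glass: batch Σ − ignition loss = 500.0 lb (the targets, summed, come to 500.0 lb; versus the stated basis of 500.0 lb — a pure rounding effect).
Whole-batch sum: Σ batch = 528.4 lb; LOI loss = Σ batch·LOI = 28.44 lb; yield: glass divided by total = 94.62%.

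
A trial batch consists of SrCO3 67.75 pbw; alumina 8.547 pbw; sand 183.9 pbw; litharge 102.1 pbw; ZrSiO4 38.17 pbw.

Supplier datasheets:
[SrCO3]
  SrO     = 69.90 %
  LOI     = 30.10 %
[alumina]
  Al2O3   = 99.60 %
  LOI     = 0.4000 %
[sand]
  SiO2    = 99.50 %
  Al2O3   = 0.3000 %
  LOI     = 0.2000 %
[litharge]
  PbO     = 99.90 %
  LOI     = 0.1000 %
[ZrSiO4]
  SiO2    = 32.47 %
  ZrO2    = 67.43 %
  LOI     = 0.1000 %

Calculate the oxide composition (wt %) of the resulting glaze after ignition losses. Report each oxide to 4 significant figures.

Each numeric step keeps full precision at each step. In-progress results are displayed rounded to 4 significant digits in the printout; a single rounding produces each reported number; the derived quantities are computed at full precision (the yield, five oxide percentages, totals, net glass mass, ignition loss) starting from the weights on 379.5 pbw of glass precisely as stated by either problem or answer.
What the batch supplies per oxide:
  SiO2: 183.9·0.9950 + 38.17·0.3247 = 195.4 pbw
  Al2O3: 8.547·0.9960 + 183.9·0.003000 = 9.065 pbw
  SrO: 67.75·0.6990 = 47.36 pbw
  ZrO2: 38.17·0.6743 = 25.74 pbw
  PbO: 102.1·0.9990 = 102.0 pbw
LOI: 67.75·0.3010 + 8.547·0.004000 + 183.9·0.002000 + 102.1·0.001000 + 38.17·0.001000 = 20.94 pbw
batch − LOI leaves glass = 400.5 − 20.94 = 379.5 pbw (= the summed oxide contributions)
percent by weight: oxide/glass ×100

Glass mass = 379.5 pbw (batch 400.5 − LOI 20.94).
Composition: SiO2 51.48%, Al2O3 2.388%, SrO 12.48%, ZrO2 6.782%, PbO 26.87%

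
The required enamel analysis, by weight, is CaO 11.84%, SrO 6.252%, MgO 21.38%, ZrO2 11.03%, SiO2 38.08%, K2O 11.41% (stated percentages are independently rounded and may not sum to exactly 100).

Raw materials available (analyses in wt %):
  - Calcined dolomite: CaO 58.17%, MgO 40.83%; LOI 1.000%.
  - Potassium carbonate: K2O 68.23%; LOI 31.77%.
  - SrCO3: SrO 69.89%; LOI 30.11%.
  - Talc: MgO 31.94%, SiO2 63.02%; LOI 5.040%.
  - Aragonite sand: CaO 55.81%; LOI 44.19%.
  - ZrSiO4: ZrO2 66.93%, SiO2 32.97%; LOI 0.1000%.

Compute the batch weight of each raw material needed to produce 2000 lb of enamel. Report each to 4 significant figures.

Mid-chain values are shown (rounded to 4 significant digits) in the printout; full float precision is maintained in all steps. Each reported number is rounded a single time. Derived quantities, including net glass mass, LOI, the yield, totals, six oxide percentages, are rebuilt using the weight values on 2000 lb of glass at full precision, as set out in question or answer.
Oxide-by-oxide targets in 2000 lb enamel:
  CaO: 11.84% × 2000 = 236.8 lb
  SrO: 6.252% × 2000 = 125.0 lb
  MgO: 21.38% × 2000 = 427.6 lb
  ZrO2: 11.03% × 2000 = 220.6 lb
  SiO2: 38.08% × 2000 = 761.6 lb
  K2O: 11.41% × 2000 = 228.2 lb
Balance tally, oxide-wise, applying the batch weights above, relative to the basis at hand (sums match the target masses modulo rounding of the values):
  CaO: 236.8·0.5817 + 177.5·0.5581 = 236.8 lb (target 236.8 lb)
  SrO: 178.9·0.6989 = 125.0 lb (target 125.0 lb)
  MgO: 236.8·0.4083 + 1036·0.3194 = 427.6 lb (target 427.6 lb)
  ZrO2: 329.6·0.6693 = 220.6 lb (target 220.6 lb)
  SiO2: 1036·0.6302 + 329.6·0.3297 = 761.6 lb (target 761.6 lb)
  K2O: 334.5·0.6823 = 228.2 lb (target 228.2 lb)
Glass mass check: the batch minus its LOI: 2000 lb (the targets, summed, come to 2000 lb; stated basis 2000 lb — differing by rounding only).
Whole-batch sum: Σ batch = 2293 lb; ignition loss, Σ(batch × LOI) = 293.5 lb; glass ÷ batch gives a yield of 87.20%.

Batch per 2000 lb enamel:
  Calcined dolomite: 236.8 lb
  Potassium carbonate: 334.5 lb
  SrCO3: 178.9 lb
  Talc: 1036 lb
  Aragonite sand: 177.5 lb
  ZrSiO4: 329.6 lb
Total batch = 2293 lb; LOI loss = 293.5 lb; yield = 87.20%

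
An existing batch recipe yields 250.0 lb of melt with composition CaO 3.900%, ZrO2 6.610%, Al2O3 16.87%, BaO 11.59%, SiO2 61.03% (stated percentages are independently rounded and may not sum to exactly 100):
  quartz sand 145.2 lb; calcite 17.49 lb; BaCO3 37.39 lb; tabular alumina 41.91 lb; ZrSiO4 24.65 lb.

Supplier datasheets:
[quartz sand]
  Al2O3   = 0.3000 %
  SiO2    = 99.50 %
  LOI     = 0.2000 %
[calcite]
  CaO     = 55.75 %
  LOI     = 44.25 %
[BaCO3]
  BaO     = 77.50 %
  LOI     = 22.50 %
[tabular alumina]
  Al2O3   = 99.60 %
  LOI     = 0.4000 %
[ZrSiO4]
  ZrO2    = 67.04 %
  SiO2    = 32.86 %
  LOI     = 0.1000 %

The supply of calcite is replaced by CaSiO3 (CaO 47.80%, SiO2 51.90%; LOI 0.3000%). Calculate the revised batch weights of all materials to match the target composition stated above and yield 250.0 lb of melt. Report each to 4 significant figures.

Every computation runs at full precision all the way through; in-progress results are displayed with 4-significant-digit rounding in the working; every reported number sees exactly one rounding; all derived quantities (the five compositions, net glass mass, totals, LOI, the yield) are computed starting from the weights per 250.0 lb of glass in full float precision as they appear in the problem or answer text.
Oxide mass targets, per 250.0 lb melt:
  CaO: 3.900% × 250.0 = 9.750 lb
  ZrO2: 6.610% × 250.0 = 16.52 lb
  Al2O3: 16.87% × 250.0 = 42.18 lb
  BaO: 11.59% × 250.0 = 28.98 lb
  SiO2: 61.03% × 250.0 = 152.6 lb
Sums-versus-targets review from the weights as reported, per the basis as stated (every target is met by its sum modulo rounding of the values):
  CaO: 20.40·0.4780 = 9.751 lb (target 9.750 lb)
  ZrO2: 24.65·0.6704 = 16.53 lb (target 16.52 lb)
  Al2O3: 134.6·0.003000 + 41.94·0.9960 = 42.18 lb (target 42.18 lb)
  BaO: 37.39·0.7750 = 28.98 lb (target 28.98 lb)
  SiO2: 134.6·0.9950 + 20.40·0.5190 + 24.65·0.3286 = 152.6 lb (target 152.6 lb)
Consistency of the glass mass: Σ batch − LOI loss = 250.0 lb (targets for the oxides total 250.0 lb; stated basis 250.0 lb — gaps are rounding artifacts).
Batch total: Σ batch = 259.0 lb; loss to ignition Σ batch·LOI = 8.936 lb; as yield: glass ÷ batch → 96.55%.

Revised batch per 250.0 lb melt:
  quartz sand: 134.6 lb
  CaSiO3: 20.40 lb
  BaCO3: 37.39 lb
  tabular alumina: 41.94 lb
  ZrSiO4: 24.65 lb
Total batch = 259.0 lb; LOI loss = 8.936 lb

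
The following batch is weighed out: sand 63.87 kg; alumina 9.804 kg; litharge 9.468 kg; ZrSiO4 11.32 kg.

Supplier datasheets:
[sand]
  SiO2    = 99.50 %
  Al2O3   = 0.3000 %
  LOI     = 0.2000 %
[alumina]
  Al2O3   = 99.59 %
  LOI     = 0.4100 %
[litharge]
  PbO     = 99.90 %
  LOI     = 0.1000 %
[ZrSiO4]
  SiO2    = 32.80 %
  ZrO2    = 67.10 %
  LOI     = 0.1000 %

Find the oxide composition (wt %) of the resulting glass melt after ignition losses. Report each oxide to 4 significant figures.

All arithmetic carries full precision through every step — the intermediate values are rounded off to 4 significant digits when displayed. Every reported result is rounded only once — derived quantities (LOI, yield, the four compositions, totals, glass mass) are re-derived starting from the weights for 94.27 kg of glass in exact precision, as set out in either problem or answer.
Mass of each oxide from the mix:
  SiO2: 63.87·0.9950 + 11.32·0.3280 = 67.26 kg
  Al2O3: 63.87·0.003000 + 9.804·0.9959 = 9.955 kg
  ZrO2: 11.32·0.6710 = 7.596 kg
  PbO: 9.468·0.9990 = 9.459 kg
LOI: 63.87·0.002000 + 9.804·0.004100 + 9.468·0.001000 + 11.32·0.001000 = 0.1887 kg
Net of LOI, the glass mass = 94.46 − 0.1887 = 94.27 kg (= the summed oxide contributions)
wt %: oxide over glass, times 100

Glass mass = 94.27 kg (batch 94.46 − LOI 0.1887).
Composition: SiO2 71.35%, Al2O3 10.56%, ZrO2 8.057%, PbO 10.03%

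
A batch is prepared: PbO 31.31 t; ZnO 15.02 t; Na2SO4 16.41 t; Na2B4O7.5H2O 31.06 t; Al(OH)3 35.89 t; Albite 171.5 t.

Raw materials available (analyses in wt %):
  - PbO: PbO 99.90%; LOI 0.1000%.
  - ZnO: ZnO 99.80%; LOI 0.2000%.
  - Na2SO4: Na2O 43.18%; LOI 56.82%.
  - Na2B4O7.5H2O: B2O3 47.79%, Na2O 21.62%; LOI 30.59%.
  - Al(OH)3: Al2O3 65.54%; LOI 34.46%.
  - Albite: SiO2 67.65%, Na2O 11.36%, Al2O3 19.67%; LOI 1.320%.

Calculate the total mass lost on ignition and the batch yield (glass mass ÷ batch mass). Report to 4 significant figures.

All arithmetic maintains exact precision in every operation; values along the way are printed rounded to four significant figures between the steps; a single rounding yields every reported value; derived quantities (yield, glass mass, totals, the six compositions, ignition loss) are computed at full float precision starting from the weights at 267.7 t of glass, exactly as printed in the problem or answer text.
Ignition loss by material:
  PbO: 31.31 × 0.001000 = 0.03131 t
  ZnO: 15.02 × 0.002000 = 0.03004 t
  Na2SO4: 16.41 × 0.5682 = 9.324 t
  Na2B4O7.5H2O: 31.06 × 0.3059 = 9.501 t
  Al(OH)3: 35.89 × 0.3446 = 12.37 t
  Albite: 171.5 × 0.01320 = 2.264 t
Total LOI = 33.52 t
Glass = batch − LOI = 301.2 − 33.52 = 267.7 t

LOI loss = 33.52 t; glass = 267.7 t; yield = 88.87%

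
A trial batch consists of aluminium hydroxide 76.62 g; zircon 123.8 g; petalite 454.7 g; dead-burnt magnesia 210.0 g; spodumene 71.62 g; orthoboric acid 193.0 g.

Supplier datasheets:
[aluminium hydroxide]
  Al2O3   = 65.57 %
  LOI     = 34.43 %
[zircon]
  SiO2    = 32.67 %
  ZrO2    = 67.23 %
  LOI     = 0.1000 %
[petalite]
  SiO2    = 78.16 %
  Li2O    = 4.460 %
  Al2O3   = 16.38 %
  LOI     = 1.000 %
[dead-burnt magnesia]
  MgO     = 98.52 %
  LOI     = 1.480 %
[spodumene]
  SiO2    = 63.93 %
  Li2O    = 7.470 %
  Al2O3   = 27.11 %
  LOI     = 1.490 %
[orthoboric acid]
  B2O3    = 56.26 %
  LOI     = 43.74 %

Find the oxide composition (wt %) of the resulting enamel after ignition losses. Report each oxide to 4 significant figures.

Intermediates are displayed (rounded to four significant figures) in the working — each numeric step keeps exact precision through every step. Every reported value includes exactly one rounding — derived quantities, including totals, six oxide percentages, glass mass, LOI, yield, are computed starting from the weights for 1010 g of glass at exact precision, as written in either problem or answer.
Delivered oxide masses:
  SiO2: 123.8·0.3267 + 454.7·0.7816 + 71.62·0.6393 = 441.6 g
  Li2O: 454.7·0.04460 + 71.62·0.07470 = 25.63 g
  Al2O3: 76.62·0.6557 + 454.7·0.1638 + 71.62·0.2711 = 144.1 g
  ZrO2: 123.8·0.6723 = 83.23 g
  MgO: 210.0·0.9852 = 206.9 g
  B2O3: 193.0·0.5626 = 108.6 g
LOI: 76.62·0.3443 + 123.8·0.001000 + 454.7·0.01000 + 210.0·0.01480 + 71.62·0.01490 + 193.0·0.4374 = 119.6 g
Net of LOI, the glass mass = 1130 − 119.6 = 1010 g (= the summed oxide contributions)
oxide / glass × 100 gives the wt %

Glass mass = 1010 g (batch 1130 − LOI 119.6).
Composition: SiO2 43.72%, Li2O 2.537%, Al2O3 14.27%, ZrO2 8.240%, MgO 20.48%, B2O3 10.75%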